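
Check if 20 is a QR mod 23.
By Euler's criterion: 20^{11} ≡ 22 (mod 23). Since this equals -1 (≡ 22), 20 is not a QR.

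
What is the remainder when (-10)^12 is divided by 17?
Using repeated squaring. (-10) ≡ 7 (mod 17). 12 = 8 + 4 (binary 1100). Repeated squaring mod 17: 7^1 ≡ 7; 7^2 ≡ 7² = 49 ≡ 15; 7^4 ≡ 15² = 225 ≡ 4; 7^8 ≡ 4² = 16 ≡ 16. Multiply: (-10)^12 ≡ 7^8 × 7^4 ≡ 16 × 4 (mod 17): 16 × 4 = 64 ≡ 13. So (-10)^12 ≡ 13 (mod 17).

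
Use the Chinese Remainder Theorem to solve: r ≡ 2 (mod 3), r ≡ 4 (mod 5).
M = 3 × 5 = 15. M₁ = 5, y₁ ≡ 2 (mod 3). M₂ = 3, y₂ ≡ 2 (mod 5). r = 2×5×2 + 4×3×2 ≡ 14 (mod 15)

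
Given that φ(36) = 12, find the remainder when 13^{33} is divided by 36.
By Euler: 13^{12} ≡ 1 (mod 36) since gcd(13, 36) = 1. 33 = 2×12 + 9. So 13^{33} ≡ 13^{9} ≡ 1 (mod 36)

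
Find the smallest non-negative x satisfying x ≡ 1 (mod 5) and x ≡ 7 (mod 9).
M = 5 × 9 = 45. M₁ = 9, y₁ ≡ 4 (mod 5). M₂ = 5, y₂ ≡ 2 (mod 9). x = 1×9×4 + 7×5×2 ≡ 16 (mod 45)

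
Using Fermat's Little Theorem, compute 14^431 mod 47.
By Fermat: 14^{46} ≡ 1 (mod 47). 431 ≡ 17 (mod 46). So 14^{431} ≡ 14^{17} ≡ 28 (mod 47)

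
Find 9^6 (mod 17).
6 = 4 + 2 (binary 110). Repeated squaring mod 17: 9^1 ≡ 9; 9^2 ≡ 9² = 81 ≡ 13; 9^4 ≡ 13² = 169 ≡ 16. Multiply: 9^6 = 9^4 × 9^2 ≡ 16 × 13 (mod 17): 16 × 13 = 208 ≡ 4. So 9^6 ≡ 4 (mod 17).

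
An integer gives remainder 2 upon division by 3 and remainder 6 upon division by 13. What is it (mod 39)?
M = 3 × 13 = 39. M₁ = 13, y₁ ≡ 1 (mod 3). M₂ = 3, y₂ ≡ 9 (mod 13). x = 2×13×1 + 6×3×9 ≡ 32 (mod 39). The smallest positive such number is 32.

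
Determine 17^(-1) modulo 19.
17^(-1) ≡ 9 (mod 19). Verification: 17 × 9 = 153 ≡ 1 (mod 19)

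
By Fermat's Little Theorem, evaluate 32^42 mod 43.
By Fermat's Little Theorem, 32^{42} ≡ 1 (mod 43) since 43 is prime and gcd(32, 43) = 1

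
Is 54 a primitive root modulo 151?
p - 1 = 150 has prime divisors 2, 3, 5. Check 54^(150/q) mod 151 for each: 54^(150/2) = 54^75 ≡ 150, 54^(150/3) = 54^50 ≡ 32, 54^(150/5) = 54^30 ≡ 19 (mod 151). None of these is 1, so 54 has order 150 = φ(151), so it is a primitive root mod 151.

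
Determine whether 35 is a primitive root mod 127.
p - 1 = 126 has prime divisors 2, 3, 7. Check 35^(126/q) mod 127 for each: 35^(126/2) = 35^63 ≡ 1, 35^(126/3) = 35^42 ≡ 107, 35^(126/7) = 35^18 ≡ 32 (mod 127). Since 35^63 ≡ 1 (mod 127), the order of 35 divides 63 (in fact the order is 63) ≠ 126, so it is not a primitive root.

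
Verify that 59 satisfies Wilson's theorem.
(58)! mod 59 = 58. Since this equals -1 (mod 59), Wilson confirms 59 is prime.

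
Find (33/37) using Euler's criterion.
(33/37) = 33^{18} mod 37 = 1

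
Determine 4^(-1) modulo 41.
4^(-1) ≡ 31 (mod 41). Verification: 4 × 31 = 124 ≡ 1 (mod 41)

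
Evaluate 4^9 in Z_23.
9 = 8 + 1 (binary 1001). Repeated squaring mod 23: 4^1 ≡ 4; 4^2 ≡ 4² = 16 ≡ 16; 4^4 ≡ 16² = 256 ≡ 3; 4^8 ≡ 3² = 9 ≡ 9. Multiply: 4^9 = 4^8 × 4^1 ≡ 9 × 4 (mod 23): 9 × 4 = 36 ≡ 13. So 4^9 ≡ 13 (mod 23).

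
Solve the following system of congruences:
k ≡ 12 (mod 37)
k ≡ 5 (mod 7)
12

Using the Chinese Remainder Theorem:
M = product of moduli = 259
For equation 1: M_1 = 7, 7 ≡ 7 (mod 37), inverse of 7 mod 37 is 16 (check: 7 × 16 = 112 ≡ 1 (mod 37))
For equation 2: M_2 = 37, 37 ≡ 2 (mod 7), inverse of 37 mod 7 is 4 (check: 2 × 4 = 8 ≡ 1 (mod 7))
Combine: k ≡ Σ r_i×M_i×(M_i⁻¹ mod m_i) = 12×7×16 + 5×37×4 = 1344 + 740 = 2084
2084 mod 259 = 12
k ≡ 12 (mod 259)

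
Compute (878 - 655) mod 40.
23

(878 - 655) = 223
223 mod 40 = 23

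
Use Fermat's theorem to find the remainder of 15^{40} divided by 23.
12

By Fermat's Little Theorem, a^(p-1) ≡ 1 (mod p) for prime p and gcd(a, p) = 1
Here p = 23, so 15^22 ≡ 1 (mod 23)
We can reduce the exponent: 40 mod 22 = 18
So 15^40 ≡ 15^18 (mod 23)
Computing: 15^18 mod 23 = 12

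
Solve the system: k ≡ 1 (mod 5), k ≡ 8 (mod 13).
M = 5 × 13 = 65. M₁ = 13, y₁ ≡ 2 (mod 5). M₂ = 5, y₂ ≡ 8 (mod 13). k = 1×13×2 + 8×5×8 ≡ 21 (mod 65)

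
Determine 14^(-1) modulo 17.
14^(-1) ≡ 11 (mod 17). Verification: 14 × 11 = 154 ≡ 1 (mod 17)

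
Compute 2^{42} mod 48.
16

Using successive squaring:
Binary expansion of 42: 101010
Powers of 2 mod 48 (each is the square of the previous):
  2^1 ≡ 2 (mod 48)
  2^2 ≡ 2² = 4 ≡ 4 (mod 48)
  2^4 ≡ 4² = 16 ≡ 16 (mod 48)
  2^8 ≡ 16² = 256 ≡ 16 (mod 48)
  2^16 ≡ 16² = 256 ≡ 16 (mod 48)
  2^32 ≡ 16² = 256 ≡ 16 (mod 48)
42 = 32 + 8 + 2, so 2^42 = 2^32 × 2^8 × 2^2 ≡ 16 × 16 × 4 (mod 48)
Multiplying step by step:
  16 × 16 = 256 ≡ 16 (mod 48)
  16 × 4 = 64 ≡ 16 (mod 48)
Result: 2^42 ≡ 16 (mod 48)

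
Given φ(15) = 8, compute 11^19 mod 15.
By Euler: 11^{8} ≡ 1 (mod 15) since gcd(11, 15) = 1. 19 = 2×8 + 3. So 11^{19} ≡ 11^{3} ≡ 11 (mod 15)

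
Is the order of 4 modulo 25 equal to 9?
No, the actual order is 10, not 9.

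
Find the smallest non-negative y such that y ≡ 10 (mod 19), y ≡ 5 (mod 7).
124

Using the Chinese Remainder Theorem:
M = product of moduli = 133
For equation 1: M_1 = 7, 7 ≡ 7 (mod 19), inverse of 7 mod 19 is 11 (check: 7 × 11 = 77 ≡ 1 (mod 19))
For equation 2: M_2 = 19, 19 ≡ 5 (mod 7), inverse of 19 mod 7 is 3 (check: 5 × 3 = 15 ≡ 1 (mod 7))
Combine: y ≡ Σ r_i×M_i×(M_i⁻¹ mod m_i) = 10×7×11 + 5×19×3 = 770 + 285 = 1055
1055 mod 133 = 124
y ≡ 124 (mod 133)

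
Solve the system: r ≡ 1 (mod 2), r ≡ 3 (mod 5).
M = 2 × 5 = 10. M₁ = 5, y₁ ≡ 1 (mod 2). M₂ = 2, y₂ ≡ 3 (mod 5). r = 1×5×1 + 3×2×3 ≡ 3 (mod 10)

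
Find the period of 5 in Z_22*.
Powers of 5 mod 22: 5^1≡5, 5^2≡3, 5^3≡15, 5^4≡9, 5^5≡1. Order = 5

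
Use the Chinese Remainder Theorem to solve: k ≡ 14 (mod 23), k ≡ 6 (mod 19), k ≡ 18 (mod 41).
6086

Using the Chinese Remainder Theorem:
M = product of moduli = 17917
For equation 1: M_1 = 779, 779 ≡ 20 (mod 23), inverse of 779 mod 23 is 15 (check: 20 × 15 = 300 ≡ 1 (mod 23))
For equation 2: M_2 = 943, 943 ≡ 12 (mod 19), inverse of 943 mod 19 is 8 (check: 12 × 8 = 96 ≡ 1 (mod 19))
For equation 3: M_3 = 437, 437 ≡ 27 (mod 41), inverse of 437 mod 41 is 38 (check: 27 × 38 = 1026 ≡ 1 (mod 41))
Combine: k ≡ Σ r_i×M_i×(M_i⁻¹ mod m_i) = 14×779×15 + 6×943×8 + 18×437×38 = 163590 + 45264 + 298908 = 507762
507762 mod 17917 = 6086
k ≡ 6086 (mod 17917)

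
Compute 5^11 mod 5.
Using repeated squaring. 5 ≡ 0 (mod 5). 11 = 8 + 2 + 1 (binary 1011). Repeated squaring mod 5: 0^1 ≡ 0; 0^2 ≡ 0² = 0 ≡ 0; 0^4 ≡ 0² = 0 ≡ 0; 0^8 ≡ 0² = 0 ≡ 0. Multiply: 5^11 ≡ 0^8 × 0^2 × 0^1 ≡ 0 × 0 × 0 (mod 5): 0 × 0 = 0 ≡ 0; 0 × 0 = 0 ≡ 0. So 5^11 ≡ 0 (mod 5).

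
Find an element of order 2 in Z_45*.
19 has order 2 mod 45 since 19^{2} ≡ 1 (mod 45) and no smaller power works.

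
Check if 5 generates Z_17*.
p - 1 = 16 has prime divisors 2. Check 5^(16/q) mod 17 for each: 5^(16/2) = 5^8 ≡ 16 (mod 17). None of these is 1, so 5 has order 16 = φ(17), so it is a primitive root mod 17.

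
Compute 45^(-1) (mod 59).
21

Using Extended Euclidean Algorithm:
gcd(45, 59) = 1
Bezout coefficients: 45 × 21 + 59 × -16 = 1
So 45 × 21 ≡ 1 (mod 59)
The inverse is 21 mod 59 = 21
Verification: 45 × 21 = 945 = 16 × 59 + 1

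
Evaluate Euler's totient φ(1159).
1080

Prime factorization: 1159 = 19 × 61
Using the formula φ(n) = n × Π(1 - 1/p) for each prime factor p:
φ(1159) = 1159 × (1 - 1/19) × (1 - 1/61)
φ(1159) = 1080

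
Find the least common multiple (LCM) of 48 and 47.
2256

First find GCD(48, 47) using the Euclidean algorithm:
48 = 1 × 47 + 1
47 = 47 × 1 + 0
GCD(48, 47) = 1

LCM formula: LCM(a, b) = (a × b) / GCD(a, b)
LCM(48, 47) = (48 × 47) / 1
LCM(48, 47) = 2256 / 1
LCM(48, 47) = 2256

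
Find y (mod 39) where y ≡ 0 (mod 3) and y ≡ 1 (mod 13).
M = 3 × 13 = 39. M₁ = 13, y₁ ≡ 1 (mod 3). M₂ = 3, y₂ ≡ 9 (mod 13). y = 0×13×1 + 1×3×9 ≡ 27 (mod 39)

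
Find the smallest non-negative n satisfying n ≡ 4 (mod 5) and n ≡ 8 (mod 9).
M = 5 × 9 = 45. M₁ = 9, y₁ ≡ 4 (mod 5). M₂ = 5, y₂ ≡ 2 (mod 9). n = 4×9×4 + 8×5×2 ≡ 44 (mod 45)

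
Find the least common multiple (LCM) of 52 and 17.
884

First find GCD(52, 17) using the Euclidean algorithm:
52 = 3 × 17 + 1
17 = 17 × 1 + 0
GCD(52, 17) = 1

LCM formula: LCM(a, b) = (a × b) / GCD(a, b)
LCM(52, 17) = (52 × 17) / 1
LCM(52, 17) = 884 / 1
LCM(52, 17) = 884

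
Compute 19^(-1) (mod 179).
19^(-1) ≡ 66 (mod 179). Verification: 19 × 66 = 1254 ≡ 1 (mod 179)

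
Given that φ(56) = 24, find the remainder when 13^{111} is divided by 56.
By Euler: 13^{24} ≡ 1 (mod 56) since gcd(13, 56) = 1. 111 = 4×24 + 15. So 13^{111} ≡ 13^{15} ≡ 13 (mod 56)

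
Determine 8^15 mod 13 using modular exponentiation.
Using Fermat: 8^{12} ≡ 1 (mod 13). 15 ≡ 3 (mod 12). So 8^{15} ≡ 8^{3} ≡ 5 (mod 13)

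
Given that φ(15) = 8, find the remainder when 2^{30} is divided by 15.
By Euler: 2^{8} ≡ 1 (mod 15) since gcd(2, 15) = 1. 30 = 3×8 + 6. So 2^{30} ≡ 2^{6} ≡ 4 (mod 15)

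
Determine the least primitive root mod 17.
p - 1 = 16 has prime divisors 2. h is a primitive root mod 17 iff h^(16/q) ≢ 1 (mod 17) for each such q.
h = 2: 2^8 ≡ 1 (mod 17); 2^8 ≡ 1, so not a primitive root.
h = 3: 3^8 ≡ 16 (mod 17); none is 1, so 3 has order 16 and is a primitive root.
The smallest primitive root mod 17 is g = 3.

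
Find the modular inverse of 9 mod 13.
9^(-1) ≡ 3 (mod 13). Verification: 9 × 3 = 27 ≡ 1 (mod 13)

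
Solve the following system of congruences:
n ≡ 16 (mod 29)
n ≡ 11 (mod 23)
103

Using the Chinese Remainder Theorem:
M = product of moduli = 667
For equation 1: M_1 = 23, 23 ≡ 23 (mod 29), inverse of 23 mod 29 is 24 (check: 23 × 24 = 552 ≡ 1 (mod 29))
For equation 2: M_2 = 29, 29 ≡ 6 (mod 23), inverse of 29 mod 23 is 4 (check: 6 × 4 = 24 ≡ 1 (mod 23))
Combine: n ≡ Σ r_i×M_i×(M_i⁻¹ mod m_i) = 16×23×24 + 11×29×4 = 8832 + 1276 = 10108
10108 mod 667 = 103
n ≡ 103 (mod 667)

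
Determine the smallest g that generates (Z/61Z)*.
2

A primitive root g modulo p has order p-1 = 60
Prime divisors of 60: [2, 3, 5]
g is a primitive root iff g^(60/q) ≢ 1 (mod 61) for each prime divisor q
Testing small values:
  g = 2: 2^30 ≡ 60, 2^20 ≡ 47, 2^12 ≡ 9 (mod 61) → none is 1, primitive root!
The smallest primitive root is 2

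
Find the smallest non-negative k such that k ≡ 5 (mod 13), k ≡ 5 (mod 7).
5

Using the Chinese Remainder Theorem:
M = product of moduli = 91
For equation 1: M_1 = 7, 7 ≡ 7 (mod 13), inverse of 7 mod 13 is 2 (check: 7 × 2 = 14 ≡ 1 (mod 13))
For equation 2: M_2 = 13, 13 ≡ 6 (mod 7), inverse of 13 mod 7 is 6 (check: 6 × 6 = 36 ≡ 1 (mod 7))
Combine: k ≡ Σ r_i×M_i×(M_i⁻¹ mod m_i) = 5×7×2 + 5×13×6 = 70 + 390 = 460
460 mod 91 = 5
k ≡ 5 (mod 91)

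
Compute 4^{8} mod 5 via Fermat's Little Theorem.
1

By Fermat's Little Theorem, a^(p-1) ≡ 1 (mod p) for prime p and gcd(a, p) = 1
Here p = 5, so 4^4 ≡ 1 (mod 5)
We can reduce the exponent: 8 mod 4 = 0
So 4^8 ≡ 4^0 (mod 5)
Computing: 4^0 mod 5 = 1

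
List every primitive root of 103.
Primitive roots mod 103: {5, 6, 11, 12, 20, 21, 35, 40, 43, 44, 45, 48, 51, 53, 54, 62, 65, 67, 70, 71, 74, 75, 77, 78, 84, 85, 86, 87, 88, 96, 99, 101}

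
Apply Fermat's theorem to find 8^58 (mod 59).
By Fermat's Little Theorem, 8^{58} ≡ 1 (mod 59) since 59 is prime and gcd(8, 59) = 1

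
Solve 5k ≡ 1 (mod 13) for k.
8

Using Extended Euclidean Algorithm:
gcd(5, 13) = 1
Bezout coefficients: 5 × -5 + 13 × 2 = 1
So 5 × -5 ≡ 1 (mod 13)
The inverse is -5 mod 13 = 8
Verification: 5 × 8 = 40 = 3 × 13 + 1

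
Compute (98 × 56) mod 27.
7

(98 × 56) = 5488
5488 mod 27 = 7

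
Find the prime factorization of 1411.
17 × 83

Divide by primes starting from smallest:
1411 ÷ 17 = 83
83 ÷ 83 = 1

1411 = 17 × 83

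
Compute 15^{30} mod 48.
33

Using successive squaring:
Binary expansion of 30: 11110
Powers of 15 mod 48 (each is the square of the previous):
  15^1 ≡ 15 (mod 48)
  15^2 ≡ 15² = 225 ≡ 33 (mod 48)
  15^4 ≡ 33² = 1089 ≡ 33 (mod 48)
  15^8 ≡ 33² = 1089 ≡ 33 (mod 48)
  15^16 ≡ 33² = 1089 ≡ 33 (mod 48)
30 = 16 + 8 + 4 + 2, so 15^30 = 15^16 × 15^8 × 15^4 × 15^2 ≡ 33 × 33 × 33 × 33 (mod 48)
Multiplying step by step:
  33 × 33 = 1089 ≡ 33 (mod 48)
  33 × 33 = 1089 ≡ 33 (mod 48)
  33 × 33 = 1089 ≡ 33 (mod 48)
Result: 15^30 ≡ 33 (mod 48)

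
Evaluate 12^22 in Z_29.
Using repeated squaring. 22 = 16 + 4 + 2 (binary 10110). Repeated squaring mod 29: 12^1 ≡ 12; 12^2 ≡ 12² = 144 ≡ 28; 12^4 ≡ 28² = 784 ≡ 1; 12^8 ≡ 1² = 1 ≡ 1; 12^16 ≡ 1² = 1 ≡ 1. Multiply: 12^22 = 12^16 × 12^4 × 12^2 ≡ 1 × 1 × 28 (mod 29): 1 × 1 = 1 ≡ 1; 1 × 28 = 28 ≡ 28. So 12^22 ≡ 28 (mod 29).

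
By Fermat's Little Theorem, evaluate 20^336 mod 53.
By Fermat: 20^{52} ≡ 1 (mod 53). 336 ≡ 24 (mod 52). So 20^{336} ≡ 20^{24} ≡ 42 (mod 53)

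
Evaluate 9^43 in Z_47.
Using repeated squaring. 43 = 32 + 8 + 2 + 1 (binary 101011). Repeated squaring mod 47: 9^1 ≡ 9; 9^2 ≡ 9² = 81 ≡ 34; 9^4 ≡ 34² = 1156 ≡ 28; 9^8 ≡ 28² = 784 ≡ 32; 9^16 ≡ 32² = 1024 ≡ 37; 9^32 ≡ 37² = 1369 ≡ 6. Multiply: 9^43 = 9^32 × 9^8 × 9^2 × 9^1 ≡ 6 × 32 × 34 × 9 (mod 47): 6 × 32 = 192 ≡ 4; 4 × 34 = 136 ≡ 42; 42 × 9 = 378 ≡ 2. So 9^43 ≡ 2 (mod 47).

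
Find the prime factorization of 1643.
31 × 53

Divide by primes starting from smallest:
1643 ÷ 31 = 53
53 ÷ 53 = 1

1643 = 31 × 53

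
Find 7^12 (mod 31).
Using repeated squaring. 12 = 8 + 4 (binary 1100). Repeated squaring mod 31: 7^1 ≡ 7; 7^2 ≡ 7² = 49 ≡ 18; 7^4 ≡ 18² = 324 ≡ 14; 7^8 ≡ 14² = 196 ≡ 10. Multiply: 7^12 = 7^8 × 7^4 ≡ 10 × 14 (mod 31): 10 × 14 = 140 ≡ 16. So 7^12 ≡ 16 (mod 31).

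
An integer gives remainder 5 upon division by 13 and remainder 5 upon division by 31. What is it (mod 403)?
M = 13 × 31 = 403. M₁ = 31, y₁ ≡ 8 (mod 13). M₂ = 13, y₂ ≡ 12 (mod 31). k = 5×31×8 + 5×13×12 ≡ 5 (mod 403). The smallest positive such number is 5.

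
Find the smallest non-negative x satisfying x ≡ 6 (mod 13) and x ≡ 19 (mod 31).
M = 13 × 31 = 403. M₁ = 31, y₁ ≡ 8 (mod 13). M₂ = 13, y₂ ≡ 12 (mod 31). x = 6×31×8 + 19×13×12 ≡ 19 (mod 403)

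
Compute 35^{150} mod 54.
1

Using successive squaring:
Binary expansion of 150: 10010110
Powers of 35 mod 54 (each is the square of the previous):
  35^1 ≡ 35 (mod 54)
  35^2 ≡ 35² = 1225 ≡ 37 (mod 54)
  35^4 ≡ 37² = 1369 ≡ 19 (mod 54)
  35^8 ≡ 19² = 361 ≡ 37 (mod 54)
  35^16 ≡ 37² = 1369 ≡ 19 (mod 54)
  35^32 ≡ 19² = 361 ≡ 37 (mod 54)
  35^64 ≡ 37² = 1369 ≡ 19 (mod 54)
  35^128 ≡ 19² = 361 ≡ 37 (mod 54)
150 = 128 + 16 + 4 + 2, so 35^150 = 35^128 × 35^16 × 35^4 × 35^2 ≡ 37 × 19 × 19 × 37 (mod 54)
Multiplying step by step:
  37 × 19 = 703 ≡ 1 (mod 54)
  1 × 19 = 19 ≡ 19 (mod 54)
  19 × 37 = 703 ≡ 1 (mod 54)
Result: 35^150 ≡ 1 (mod 54)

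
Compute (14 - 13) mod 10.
1

(14 - 13) = 1
1 mod 10 = 1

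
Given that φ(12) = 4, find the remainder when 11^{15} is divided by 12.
By Euler: 11^{4} ≡ 1 (mod 12) since gcd(11, 12) = 1. 15 = 3×4 + 3. So 11^{15} ≡ 11^{3} ≡ 11 (mod 12)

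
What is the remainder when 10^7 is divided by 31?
7 = 4 + 2 + 1 (binary 111). Repeated squaring mod 31: 10^1 ≡ 10; 10^2 ≡ 10² = 100 ≡ 7; 10^4 ≡ 7² = 49 ≡ 18. Multiply: 10^7 = 10^4 × 10^2 × 10^1 ≡ 18 × 7 × 10 (mod 31): 18 × 7 = 126 ≡ 2; 2 × 10 = 20 ≡ 20. So 10^7 ≡ 20 (mod 31).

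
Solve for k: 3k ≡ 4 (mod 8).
4

Since gcd(3, 8) = 1 divides 4, a solution exists.
Multiply both sides by the inverse of 3 mod 8:
  3^(-1) mod 8 = 3
  x ≡ 3 × 4 ≡ 12 ≡ 4 (mod 8)
Verification: 3 × 4 = 12 = 1 × 8 + 4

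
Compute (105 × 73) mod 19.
8

(105 × 73) = 7665
7665 mod 19 = 8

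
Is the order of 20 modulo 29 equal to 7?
Yes, ord_29(20) = 7.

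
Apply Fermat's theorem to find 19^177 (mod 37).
By Fermat: 19^{36} ≡ 1 (mod 37). 177 = 4×36 + 33. So 19^{177} ≡ 19^{33} ≡ 8 (mod 37)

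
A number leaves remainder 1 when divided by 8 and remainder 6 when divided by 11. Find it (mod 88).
M = 8 × 11 = 88. M₁ = 11, y₁ ≡ 3 (mod 8). M₂ = 8, y₂ ≡ 7 (mod 11). m = 1×11×3 + 6×8×7 ≡ 17 (mod 88)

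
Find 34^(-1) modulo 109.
93

Using Extended Euclidean Algorithm:
gcd(34, 109) = 1
Bezout coefficients: 34 × -16 + 109 × 5 = 1
So 34 × -16 ≡ 1 (mod 109)
The inverse is -16 mod 109 = 93
Verification: 34 × 93 = 3162 = 29 × 109 + 1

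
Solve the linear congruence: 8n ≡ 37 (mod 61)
58

Since gcd(8, 61) = 1 divides 37, a solution exists.
Multiply both sides by the inverse of 8 mod 61:
  8^(-1) mod 61 = 23
  x ≡ 23 × 37 ≡ 851 ≡ 58 (mod 61)
Verification: 8 × 58 = 464 = 7 × 61 + 37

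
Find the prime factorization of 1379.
7 × 197

Divide by primes starting from smallest:
1379 ÷ 7 = 197
197 ÷ 197 = 1

1379 = 7 × 197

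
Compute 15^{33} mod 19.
8

Using successive squaring:
Binary expansion of 33: 100001
Powers of 15 mod 19 (each is the square of the previous):
  15^1 ≡ 15 (mod 19)
  15^2 ≡ 15² = 225 ≡ 16 (mod 19)
  15^4 ≡ 16² = 256 ≡ 9 (mod 19)
  15^8 ≡ 9² = 81 ≡ 5 (mod 19)
  15^16 ≡ 5² = 25 ≡ 6 (mod 19)
  15^32 ≡ 6² = 36 ≡ 17 (mod 19)
33 = 32 + 1, so 15^33 = 15^32 × 15^1 ≡ 17 × 15 (mod 19)
Multiplying step by step:
  17 × 15 = 255 ≡ 8 (mod 19)
Result: 15^33 ≡ 8 (mod 19)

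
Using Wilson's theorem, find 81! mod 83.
(82)! = (81)! × (82) ≡ -1 (mod 83). So (81)! ≡ -1 × (82)^(-1) ≡ (-1)×(-1) = 1 (mod 83)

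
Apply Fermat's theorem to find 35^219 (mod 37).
By Fermat: 35^{36} ≡ 1 (mod 37). 219 = 6×36 + 3. So 35^{219} ≡ 35^{3} ≡ 29 (mod 37)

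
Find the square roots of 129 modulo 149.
The square roots of 129 mod 149 are 125 and 24. Verify: 125² = 15625 ≡ 129 (mod 149)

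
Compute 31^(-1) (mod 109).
102

Using Extended Euclidean Algorithm:
gcd(31, 109) = 1
Bezout coefficients: 31 × -7 + 109 × 2 = 1
So 31 × -7 ≡ 1 (mod 109)
The inverse is -7 mod 109 = 102
Verification: 31 × 102 = 3162 = 29 × 109 + 1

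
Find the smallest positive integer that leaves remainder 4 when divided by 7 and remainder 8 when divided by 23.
M = 7 × 23 = 161. M₁ = 23, y₁ ≡ 4 (mod 7). M₂ = 7, y₂ ≡ 10 (mod 23). x = 4×23×4 + 8×7×10 ≡ 123 (mod 161). The smallest positive such number is 123.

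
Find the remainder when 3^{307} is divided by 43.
By Fermat: 3^{42} ≡ 1 (mod 43). 307 = 7×42 + 13. So 3^{307} ≡ 3^{13} ≡ 12 (mod 43)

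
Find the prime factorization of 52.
2^2 × 13

Divide by primes starting from smallest:
52 ÷ 2 = 26
26 ÷ 2 = 13
13 ÷ 13 = 1

52 = 2^2 × 13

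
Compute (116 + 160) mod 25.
1

(116 + 160) = 276
276 mod 25 = 1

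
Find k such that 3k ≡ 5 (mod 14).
11

Since gcd(3, 14) = 1 divides 5, a solution exists.
Multiply both sides by the inverse of 3 mod 14:
  3^(-1) mod 14 = 5
  x ≡ 5 × 5 ≡ 25 ≡ 11 (mod 14)
Verification: 3 × 11 = 33 = 2 × 14 + 5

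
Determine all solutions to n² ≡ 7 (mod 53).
The square roots of 7 mod 53 are 22 and 31. Verify: 22² = 484 ≡ 7 (mod 53)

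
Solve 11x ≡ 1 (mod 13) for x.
11^(-1) ≡ 6 (mod 13). Verification: 11 × 6 = 66 ≡ 1 (mod 13)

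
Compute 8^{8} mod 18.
10

Using successive squaring:
Binary expansion of 8: 1000
Powers of 8 mod 18 (each is the square of the previous):
  8^1 ≡ 8 (mod 18)
  8^2 ≡ 8² = 64 ≡ 10 (mod 18)
  8^4 ≡ 10² = 100 ≡ 10 (mod 18)
  8^8 ≡ 10² = 100 ≡ 10 (mod 18)
8 is a power of 2, so 8^8 is the last square: ≡ 10 (mod 18)
Result: 8^8 ≡ 10 (mod 18)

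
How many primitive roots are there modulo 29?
12

The number of primitive roots modulo p is φ(p-1) = φ(28)
φ(28) = 12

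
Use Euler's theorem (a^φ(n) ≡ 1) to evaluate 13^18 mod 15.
By Euler: 13^{8} ≡ 1 (mod 15) since gcd(13, 15) = 1. 18 = 2×8 + 2. So 13^{18} ≡ 13^{2} ≡ 4 (mod 15)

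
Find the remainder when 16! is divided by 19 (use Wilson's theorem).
(18)! = (16)! × (17) × (18) ≡ -1 (mod 19). So (16)! ≡ -1 × [(18)(17)]^(-1) ≡ 9 (mod 19)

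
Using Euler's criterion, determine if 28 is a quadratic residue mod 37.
By Euler's criterion: 28^{18} ≡ 1 (mod 37). Since this equals 1, 28 is a QR.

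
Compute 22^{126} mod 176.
0

Using successive squaring:
Binary expansion of 126: 1111110
Powers of 22 mod 176 (each is the square of the previous):
  22^1 ≡ 22 (mod 176)
  22^2 ≡ 22² = 484 ≡ 132 (mod 176)
  22^4 ≡ 132² = 17424 ≡ 0 (mod 176)
  22^8 ≡ 0² = 0 ≡ 0 (mod 176)
  22^16 ≡ 0² = 0 ≡ 0 (mod 176)
  22^32 ≡ 0² = 0 ≡ 0 (mod 176)
  22^64 ≡ 0² = 0 ≡ 0 (mod 176)
126 = 64 + 32 + 16 + 8 + 4 + 2, so 22^126 = 22^64 × 22^32 × 22^16 × 22^8 × 22^4 × 22^2 ≡ 0 × 0 × 0 × 0 × 0 × 132 (mod 176)
Multiplying step by step:
  0 × 0 = 0 ≡ 0 (mod 176)
  0 × 0 = 0 ≡ 0 (mod 176)
  0 × 0 = 0 ≡ 0 (mod 176)
  0 × 0 = 0 ≡ 0 (mod 176)
  0 × 132 = 0 ≡ 0 (mod 176)
Result: 22^126 ≡ 0 (mod 176)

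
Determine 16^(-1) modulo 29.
16^(-1) ≡ 20 (mod 29). Verification: 16 × 20 = 320 ≡ 1 (mod 29)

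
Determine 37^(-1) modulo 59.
37^(-1) ≡ 8 (mod 59). Verification: 37 × 8 = 296 ≡ 1 (mod 59)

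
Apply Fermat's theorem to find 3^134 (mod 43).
By Fermat: 3^{42} ≡ 1 (mod 43). 134 = 3×42 + 8. So 3^{134} ≡ 3^{8} ≡ 25 (mod 43)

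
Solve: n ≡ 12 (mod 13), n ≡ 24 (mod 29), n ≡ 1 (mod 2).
M = 13 × 29 × 2 = 754. M₁ = 58, y₁ ≡ 11 (mod 13). M₂ = 26, y₂ ≡ 19 (mod 29). M₃ = 377, y₃ ≡ 1 (mod 2). n = 12×58×11 + 24×26×19 + 1×377×1 ≡ 285 (mod 754)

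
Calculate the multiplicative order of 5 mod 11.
Powers of 5 mod 11: 5^1≡5, 5^2≡3, 5^3≡4, 5^4≡9, 5^5≡1. Order = 5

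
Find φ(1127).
924

Prime factorization: 1127 = 7^2 × 23
Using the formula φ(n) = n × Π(1 - 1/p) for each prime factor p:
φ(1127) = 1127 × (1 - 1/7) × (1 - 1/23)
φ(1127) = 924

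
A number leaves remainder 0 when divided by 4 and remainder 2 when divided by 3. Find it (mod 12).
M = 4 × 3 = 12. M₁ = 3, y₁ ≡ 3 (mod 4). M₂ = 4, y₂ ≡ 1 (mod 3). r = 0×3×3 + 2×4×1 ≡ 8 (mod 12)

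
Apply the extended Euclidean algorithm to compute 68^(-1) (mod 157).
Extended GCD: 68(-30) + 157(13) = 1. So 68^(-1) ≡ 127 ≡ 127 (mod 157). Verify: 68 × 127 = 8636 ≡ 1 (mod 157)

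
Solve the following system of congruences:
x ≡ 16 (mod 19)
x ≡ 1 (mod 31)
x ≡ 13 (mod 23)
2543

Using the Chinese Remainder Theorem:
M = product of moduli = 13547
For equation 1: M_1 = 713, 713 ≡ 10 (mod 19), inverse of 713 mod 19 is 2 (check: 10 × 2 = 20 ≡ 1 (mod 19))
For equation 2: M_2 = 437, 437 ≡ 3 (mod 31), inverse of 437 mod 31 is 21 (check: 3 × 21 = 63 ≡ 1 (mod 31))
For equation 3: M_3 = 589, 589 ≡ 14 (mod 23), inverse of 589 mod 23 is 5 (check: 14 × 5 = 70 ≡ 1 (mod 23))
Combine: x ≡ Σ r_i×M_i×(M_i⁻¹ mod m_i) = 16×713×2 + 1×437×21 + 13×589×5 = 22816 + 9177 + 38285 = 70278
70278 mod 13547 = 2543
x ≡ 2543 (mod 13547)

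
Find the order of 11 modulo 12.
Powers of 11 mod 12: 11^1≡11, 11^2≡1. Order = 2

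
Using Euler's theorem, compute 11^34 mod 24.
By Euler: 11^{8} ≡ 1 (mod 24) since gcd(11, 24) = 1. 34 = 4×8 + 2. So 11^{34} ≡ 11^{2} ≡ 1 (mod 24)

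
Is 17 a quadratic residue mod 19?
By Euler's criterion: 17^{9} ≡ 1 (mod 19). Since this equals 1, 17 is a QR.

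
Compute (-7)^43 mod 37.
Using Fermat: (-7)^{36} ≡ 1 (mod 37). 43 ≡ 7 (mod 36). So (-7)^{43} ≡ (-7)^{7} ≡ 3 (mod 37)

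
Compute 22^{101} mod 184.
160

Using successive squaring:
Binary expansion of 101: 1100101
Powers of 22 mod 184 (each is the square of the previous):
  22^1 ≡ 22 (mod 184)
  22^2 ≡ 22² = 484 ≡ 116 (mod 184)
  22^4 ≡ 116² = 13456 ≡ 24 (mod 184)
  22^8 ≡ 24² = 576 ≡ 24 (mod 184)
  22^16 ≡ 24² = 576 ≡ 24 (mod 184)
  22^32 ≡ 24² = 576 ≡ 24 (mod 184)
  22^64 ≡ 24² = 576 ≡ 24 (mod 184)
101 = 64 + 32 + 4 + 1, so 22^101 = 22^64 × 22^32 × 22^4 × 22^1 ≡ 24 × 24 × 24 × 22 (mod 184)
Multiplying step by step:
  24 × 24 = 576 ≡ 24 (mod 184)
  24 × 24 = 576 ≡ 24 (mod 184)
  24 × 22 = 528 ≡ 160 (mod 184)
Result: 22^101 ≡ 160 (mod 184)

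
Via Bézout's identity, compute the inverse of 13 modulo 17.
Extended GCD: 13(4) + 17(-3) = 1. So 13^(-1) ≡ 4 ≡ 4 (mod 17). Verify: 13 × 4 = 52 ≡ 1 (mod 17)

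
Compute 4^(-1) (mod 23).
6

Using Extended Euclidean Algorithm:
gcd(4, 23) = 1
Bezout coefficients: 4 × 6 + 23 × -1 = 1
So 4 × 6 ≡ 1 (mod 23)
The inverse is 6 mod 23 = 6
Verification: 4 × 6 = 24 = 1 × 23 + 1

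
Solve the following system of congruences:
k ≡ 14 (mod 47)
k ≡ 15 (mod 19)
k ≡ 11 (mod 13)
11529

Using the Chinese Remainder Theorem:
M = product of moduli = 11609
For equation 1: M_1 = 247, 247 ≡ 12 (mod 47), inverse of 247 mod 47 is 4 (check: 12 × 4 = 48 ≡ 1 (mod 47))
For equation 2: M_2 = 611, 611 ≡ 3 (mod 19), inverse of 611 mod 19 is 13 (check: 3 × 13 = 39 ≡ 1 (mod 19))
For equation 3: M_3 = 893, 893 ≡ 9 (mod 13), inverse of 893 mod 13 is 3 (check: 9 × 3 = 27 ≡ 1 (mod 13))
Combine: k ≡ Σ r_i×M_i×(M_i⁻¹ mod m_i) = 14×247×4 + 15×611×13 + 11×893×3 = 13832 + 119145 + 29469 = 162446
162446 mod 11609 = 11529
k ≡ 11529 (mod 11609)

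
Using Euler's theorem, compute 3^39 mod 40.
By Euler: 3^{16} ≡ 1 (mod 40) since gcd(3, 40) = 1. 39 = 2×16 + 7. So 3^{39} ≡ 3^{7} ≡ 27 (mod 40)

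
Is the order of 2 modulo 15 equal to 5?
No, the actual order is 4, not 5.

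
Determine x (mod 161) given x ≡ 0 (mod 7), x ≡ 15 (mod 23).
84

Using the Chinese Remainder Theorem:
M = product of moduli = 161
For equation 1: M_1 = 23, 23 ≡ 2 (mod 7), inverse of 23 mod 7 is 4 (check: 2 × 4 = 8 ≡ 1 (mod 7))
For equation 2: M_2 = 7, 7 ≡ 7 (mod 23), inverse of 7 mod 23 is 10 (check: 7 × 10 = 70 ≡ 1 (mod 23))
Combine: x ≡ Σ r_i×M_i×(M_i⁻¹ mod m_i) = 0×23×4 + 15×7×10 = 0 + 1050 = 1050
1050 mod 161 = 84
x ≡ 84 (mod 161)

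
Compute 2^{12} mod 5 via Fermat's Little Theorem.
1

By Fermat's Little Theorem, a^(p-1) ≡ 1 (mod p) for prime p and gcd(a, p) = 1
Here p = 5, so 2^4 ≡ 1 (mod 5)
We can reduce the exponent: 12 mod 4 = 0
So 2^12 ≡ 2^0 (mod 5)
Computing: 2^0 mod 5 = 1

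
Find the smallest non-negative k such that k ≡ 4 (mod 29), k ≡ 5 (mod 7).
33

Using the Chinese Remainder Theorem:
M = product of moduli = 203
For equation 1: M_1 = 7, 7 ≡ 7 (mod 29), inverse of 7 mod 29 is 25 (check: 7 × 25 = 175 ≡ 1 (mod 29))
For equation 2: M_2 = 29, 29 ≡ 1 (mod 7), inverse of 29 mod 7 is 1 (check: 1 × 1 = 1 ≡ 1 (mod 7))
Combine: k ≡ Σ r_i×M_i×(M_i⁻¹ mod m_i) = 4×7×25 + 5×29×1 = 700 + 145 = 845
845 mod 203 = 33
k ≡ 33 (mod 203)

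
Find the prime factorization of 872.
2^3 × 109

Divide by primes starting from smallest:
872 ÷ 2 = 436
436 ÷ 2 = 218
218 ÷ 2 = 109
109 ÷ 109 = 1

872 = 2^3 × 109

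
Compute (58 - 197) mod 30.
11

(58 - 197) = -139
-139 mod 30 = 11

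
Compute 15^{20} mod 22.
1

Using successive squaring:
Binary expansion of 20: 10100
Powers of 15 mod 22 (each is the square of the previous):
  15^1 ≡ 15 (mod 22)
  15^2 ≡ 15² = 225 ≡ 5 (mod 22)
  15^4 ≡ 5² = 25 ≡ 3 (mod 22)
  15^8 ≡ 3² = 9 ≡ 9 (mod 22)
  15^16 ≡ 9² = 81 ≡ 15 (mod 22)
20 = 16 + 4, so 15^20 = 15^16 × 15^4 ≡ 15 × 3 (mod 22)
Multiplying step by step:
  15 × 3 = 45 ≡ 1 (mod 22)
Result: 15^20 ≡ 1 (mod 22)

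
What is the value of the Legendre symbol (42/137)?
(42/137) = 42^{68} mod 137 = -1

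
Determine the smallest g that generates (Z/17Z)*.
3

A primitive root g modulo p has order p-1 = 16
Prime divisors of 16: [2]
g is a primitive root iff g^(16/q) ≢ 1 (mod 17) for each prime divisor q
Testing small values:
  g = 2: 2^8 ≡ 1 (mod 17) → 2^8 ≡ 1, not primitive root
  g = 3: 3^8 ≡ 16 (mod 17) → none is 1, primitive root!
The smallest primitive root is 3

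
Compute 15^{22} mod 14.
1

Using successive squaring:
Binary expansion of 22: 10110
Powers of 15 mod 14 (each is the square of the previous):
  15^1 ≡ 1 (mod 14)
  15^2 ≡ 1² = 1 ≡ 1 (mod 14)
  15^4 ≡ 1² = 1 ≡ 1 (mod 14)
  15^8 ≡ 1² = 1 ≡ 1 (mod 14)
  15^16 ≡ 1² = 1 ≡ 1 (mod 14)
22 = 16 + 4 + 2, so 15^22 = 15^16 × 15^4 × 15^2 ≡ 1 × 1 × 1 (mod 14)
Multiplying step by step:
  1 × 1 = 1 ≡ 1 (mod 14)
  1 × 1 = 1 ≡ 1 (mod 14)
Result: 15^22 ≡ 1 (mod 14)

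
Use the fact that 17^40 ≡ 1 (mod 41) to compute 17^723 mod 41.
By Fermat: 17^{40} ≡ 1 (mod 41). 723 ≡ 3 (mod 40). So 17^{723} ≡ 17^{3} ≡ 34 (mod 41)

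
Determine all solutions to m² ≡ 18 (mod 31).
The square roots of 18 mod 31 are 7 and 24. Verify: 7² = 49 ≡ 18 (mod 31)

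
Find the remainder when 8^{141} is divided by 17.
By Fermat: 8^{16} ≡ 1 (mod 17). 141 = 8×16 + 13. So 8^{141} ≡ 8^{13} ≡ 9 (mod 17)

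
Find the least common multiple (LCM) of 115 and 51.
5865

First find GCD(115, 51) using the Euclidean algorithm:
115 = 2 × 51 + 13
51 = 3 × 13 + 12
13 = 1 × 12 + 1
12 = 12 × 1 + 0
GCD(115, 51) = 1

LCM formula: LCM(a, b) = (a × b) / GCD(a, b)
LCM(115, 51) = (115 × 51) / 1
LCM(115, 51) = 5865 / 1
LCM(115, 51) = 5865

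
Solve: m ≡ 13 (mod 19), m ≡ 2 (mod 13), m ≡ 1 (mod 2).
M = 19 × 13 × 2 = 494. M₁ = 26, y₁ ≡ 11 (mod 19). M₂ = 38, y₂ ≡ 12 (mod 13). M₃ = 247, y₃ ≡ 1 (mod 2). m = 13×26×11 + 2×38×12 + 1×247×1 ≡ 431 (mod 494)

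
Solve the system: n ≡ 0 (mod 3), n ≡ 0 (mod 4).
M = 3 × 4 = 12. M₁ = 4, y₁ ≡ 1 (mod 3). M₂ = 3, y₂ ≡ 3 (mod 4). n = 0×4×1 + 0×3×3 ≡ 0 (mod 12)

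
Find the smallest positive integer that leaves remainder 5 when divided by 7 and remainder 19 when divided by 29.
M = 7 × 29 = 203. M₁ = 29, y₁ ≡ 1 (mod 7). M₂ = 7, y₂ ≡ 25 (mod 29). x = 5×29×1 + 19×7×25 ≡ 19 (mod 203). The smallest positive such number is 19.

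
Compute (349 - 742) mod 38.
25

(349 - 742) = -393
-393 mod 38 = 25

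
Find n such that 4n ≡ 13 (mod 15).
7

Since gcd(4, 15) = 1 divides 13, a solution exists.
Multiply both sides by the inverse of 4 mod 15:
  4^(-1) mod 15 = 4
  x ≡ 4 × 13 ≡ 52 ≡ 7 (mod 15)
Verification: 4 × 7 = 28 = 1 × 15 + 13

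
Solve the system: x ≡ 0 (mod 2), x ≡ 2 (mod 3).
M = 2 × 3 = 6. M₁ = 3, y₁ ≡ 1 (mod 2). M₂ = 2, y₂ ≡ 2 (mod 3). x = 0×3×1 + 2×2×2 ≡ 2 (mod 6)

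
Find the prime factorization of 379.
379

Divide by primes starting from smallest:
379 ÷ 379 = 1

379 = 379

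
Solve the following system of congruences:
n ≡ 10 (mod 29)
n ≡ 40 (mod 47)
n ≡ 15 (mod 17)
11320

Using the Chinese Remainder Theorem:
M = product of moduli = 23171
For equation 1: M_1 = 799, 799 ≡ 16 (mod 29), inverse of 799 mod 29 is 20 (check: 16 × 20 = 320 ≡ 1 (mod 29))
For equation 2: M_2 = 493, 493 ≡ 23 (mod 47), inverse of 493 mod 47 is 45 (check: 23 × 45 = 1035 ≡ 1 (mod 47))
For equation 3: M_3 = 1363, 1363 ≡ 3 (mod 17), inverse of 1363 mod 17 is 6 (check: 3 × 6 = 18 ≡ 1 (mod 17))
Combine: n ≡ Σ r_i×M_i×(M_i⁻¹ mod m_i) = 10×799×20 + 40×493×45 + 15×1363×6 = 159800 + 887400 + 122670 = 1169870
1169870 mod 23171 = 11320
n ≡ 11320 (mod 23171)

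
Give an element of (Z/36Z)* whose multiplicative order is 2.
17 has order 2 mod 36 since 17^{2} ≡ 1 (mod 36) and no smaller power works.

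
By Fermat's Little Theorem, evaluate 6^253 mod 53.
By Fermat: 6^{52} ≡ 1 (mod 53). 253 = 4×52 + 45. So 6^{253} ≡ 6^{45} ≡ 37 (mod 53)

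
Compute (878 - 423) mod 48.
23

(878 - 423) = 455
455 mod 48 = 23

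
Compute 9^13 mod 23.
Using repeated squaring. 13 = 8 + 4 + 1 (binary 1101). Repeated squaring mod 23: 9^1 ≡ 9; 9^2 ≡ 9² = 81 ≡ 12; 9^4 ≡ 12² = 144 ≡ 6; 9^8 ≡ 6² = 36 ≡ 13. Multiply: 9^13 = 9^8 × 9^4 × 9^1 ≡ 13 × 6 × 9 (mod 23): 13 × 6 = 78 ≡ 9; 9 × 9 = 81 ≡ 12. So 9^13 ≡ 12 (mod 23).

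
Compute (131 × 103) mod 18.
11

(131 × 103) = 13493
13493 mod 18 = 11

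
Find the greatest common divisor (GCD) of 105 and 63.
21

Using the Euclidean algorithm:
105 = 1 × 63 + 42
63 = 1 × 42 + 21
42 = 2 × 21 + 0

GCD(105, 63) = 21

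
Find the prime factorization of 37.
37

Divide by primes starting from smallest:
37 ÷ 37 = 1

37 = 37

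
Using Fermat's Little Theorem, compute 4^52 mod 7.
By Fermat: 4^{6} ≡ 1 (mod 7). 52 = 8×6 + 4. So 4^{52} ≡ 4^{4} ≡ 4 (mod 7)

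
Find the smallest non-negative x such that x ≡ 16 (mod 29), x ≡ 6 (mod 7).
132

Using the Chinese Remainder Theorem:
M = product of moduli = 203
For equation 1: M_1 = 7, 7 ≡ 7 (mod 29), inverse of 7 mod 29 is 25 (check: 7 × 25 = 175 ≡ 1 (mod 29))
For equation 2: M_2 = 29, 29 ≡ 1 (mod 7), inverse of 29 mod 7 is 1 (check: 1 × 1 = 1 ≡ 1 (mod 7))
Combine: x ≡ Σ r_i×M_i×(M_i⁻¹ mod m_i) = 16×7×25 + 6×29×1 = 2800 + 174 = 2974
2974 mod 203 = 132
x ≡ 132 (mod 203)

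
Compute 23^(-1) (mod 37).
23^(-1) ≡ 29 (mod 37). Verification: 23 × 29 = 667 ≡ 1 (mod 37)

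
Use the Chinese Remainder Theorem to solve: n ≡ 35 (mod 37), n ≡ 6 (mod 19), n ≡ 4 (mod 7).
3217

Using the Chinese Remainder Theorem:
M = product of moduli = 4921
For equation 1: M_1 = 133, 133 ≡ 22 (mod 37), inverse of 133 mod 37 is 32 (check: 22 × 32 = 704 ≡ 1 (mod 37))
For equation 2: M_2 = 259, 259 ≡ 12 (mod 19), inverse of 259 mod 19 is 8 (check: 12 × 8 = 96 ≡ 1 (mod 19))
For equation 3: M_3 = 703, 703 ≡ 3 (mod 7), inverse of 703 mod 7 is 5 (check: 3 × 5 = 15 ≡ 1 (mod 7))
Combine: n ≡ Σ r_i×M_i×(M_i⁻¹ mod m_i) = 35×133×32 + 6×259×8 + 4×703×5 = 148960 + 12432 + 14060 = 175452
175452 mod 4921 = 3217
n ≡ 3217 (mod 4921)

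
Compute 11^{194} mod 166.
119

Using successive squaring:
Binary expansion of 194: 11000010
Powers of 11 mod 166 (each is the square of the previous):
  11^1 ≡ 11 (mod 166)
  11^2 ≡ 11² = 121 ≡ 121 (mod 166)
  11^4 ≡ 121² = 14641 ≡ 33 (mod 166)
  11^8 ≡ 33² = 1089 ≡ 93 (mod 166)
  11^16 ≡ 93² = 8649 ≡ 17 (mod 166)
  11^32 ≡ 17² = 289 ≡ 123 (mod 166)
  11^64 ≡ 123² = 15129 ≡ 23 (mod 166)
  11^128 ≡ 23² = 529 ≡ 31 (mod 166)
194 = 128 + 64 + 2, so 11^194 = 11^128 × 11^64 × 11^2 ≡ 31 × 23 × 121 (mod 166)
Multiplying step by step:
  31 × 23 = 713 ≡ 49 (mod 166)
  49 × 121 = 5929 ≡ 119 (mod 166)
Result: 11^194 ≡ 119 (mod 166)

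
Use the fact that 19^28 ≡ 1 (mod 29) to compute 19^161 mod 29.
By Fermat: 19^{28} ≡ 1 (mod 29). 161 = 5×28 + 21. So 19^{161} ≡ 19^{21} ≡ 17 (mod 29)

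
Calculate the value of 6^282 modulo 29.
Using Fermat: 6^{28} ≡ 1 (mod 29). 282 ≡ 2 (mod 28). So 6^{282} ≡ 6^{2} ≡ 7 (mod 29)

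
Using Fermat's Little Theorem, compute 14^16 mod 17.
By Fermat's Little Theorem, 14^{16} ≡ 1 (mod 17) since 17 is prime and gcd(14, 17) = 1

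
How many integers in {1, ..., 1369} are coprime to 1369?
1332

Prime factorization: 1369 = 37^2
Using the formula φ(n) = n × Π(1 - 1/p) for each prime factor p:
φ(1369) = 1369 × (1 - 1/37)
φ(1369) = 1332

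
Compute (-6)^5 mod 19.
(-6) ≡ 13 (mod 19). 5 = 4 + 1 (binary 101). Repeated squaring mod 19: 13^1 ≡ 13; 13^2 ≡ 13² = 169 ≡ 17; 13^4 ≡ 17² = 289 ≡ 4. Multiply: (-6)^5 ≡ 13^4 × 13^1 ≡ 4 × 13 (mod 19): 4 × 13 = 52 ≡ 14. So (-6)^5 ≡ 14 (mod 19).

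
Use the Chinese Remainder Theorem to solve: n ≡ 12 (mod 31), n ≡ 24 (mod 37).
1097

Using the Chinese Remainder Theorem:
M = product of moduli = 1147
For equation 1: M_1 = 37, 37 ≡ 6 (mod 31), inverse of 37 mod 31 is 26 (check: 6 × 26 = 156 ≡ 1 (mod 31))
For equation 2: M_2 = 31, 31 ≡ 31 (mod 37), inverse of 31 mod 37 is 6 (check: 31 × 6 = 186 ≡ 1 (mod 37))
Combine: n ≡ Σ r_i×M_i×(M_i⁻¹ mod m_i) = 12×37×26 + 24×31×6 = 11544 + 4464 = 16008
16008 mod 1147 = 1097
n ≡ 1097 (mod 1147)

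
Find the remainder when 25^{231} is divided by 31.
By Fermat: 25^{30} ≡ 1 (mod 31). 231 = 7×30 + 21. So 25^{231} ≡ 25^{21} ≡ 1 (mod 31)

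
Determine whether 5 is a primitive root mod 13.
p - 1 = 12 has prime divisors 2, 3. Check 5^(12/q) mod 13 for each: 5^(12/2) = 5^6 ≡ 12, 5^(12/3) = 5^4 ≡ 1 (mod 13). Since 5^4 ≡ 1 (mod 13), the order of 5 divides 4 (in fact the order is 4) ≠ 12, so it is not a primitive root.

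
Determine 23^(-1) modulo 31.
23^(-1) ≡ 27 (mod 31). Verification: 23 × 27 = 621 ≡ 1 (mod 31)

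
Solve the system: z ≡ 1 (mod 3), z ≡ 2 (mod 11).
M = 3 × 11 = 33. M₁ = 11, y₁ ≡ 2 (mod 3). M₂ = 3, y₂ ≡ 4 (mod 11). z = 1×11×2 + 2×3×4 ≡ 13 (mod 33)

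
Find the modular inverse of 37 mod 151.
37^(-1) ≡ 49 (mod 151). Verification: 37 × 49 = 1813 ≡ 1 (mod 151)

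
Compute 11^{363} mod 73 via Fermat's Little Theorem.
17

By Fermat's Little Theorem, a^(p-1) ≡ 1 (mod p) for prime p and gcd(a, p) = 1
Here p = 73, so 11^72 ≡ 1 (mod 73)
We can reduce the exponent: 363 mod 72 = 3
So 11^363 ≡ 11^3 (mod 73)
Computing: 11^3 mod 73 = 17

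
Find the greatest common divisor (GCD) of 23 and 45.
1

Using the Euclidean algorithm:
23 = 0 × 45 + 23
45 = 1 × 23 + 22
23 = 1 × 22 + 1
22 = 22 × 1 + 0

GCD(23, 45) = 1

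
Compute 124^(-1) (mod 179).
124^(-1) ≡ 13 (mod 179). Verification: 124 × 13 = 1612 ≡ 1 (mod 179)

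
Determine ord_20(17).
Powers of 17 mod 20: 17^1≡17, 17^2≡9, 17^3≡13, 17^4≡1. Order = 4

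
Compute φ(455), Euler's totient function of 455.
288

Prime factorization: 455 = 5 × 7 × 13
Using the formula φ(n) = n × Π(1 - 1/p) for each prime factor p:
φ(455) = 455 × (1 - 1/5) × (1 - 1/7) × (1 - 1/13)
φ(455) = 288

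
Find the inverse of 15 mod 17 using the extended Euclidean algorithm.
Extended GCD: 15(8) + 17(-7) = 1. So 15^(-1) ≡ 8 ≡ 8 (mod 17). Verify: 15 × 8 = 120 ≡ 1 (mod 17)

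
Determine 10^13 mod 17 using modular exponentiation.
Using repeated squaring. 13 = 8 + 4 + 1 (binary 1101). Repeated squaring mod 17: 10^1 ≡ 10; 10^2 ≡ 10² = 100 ≡ 15; 10^4 ≡ 15² = 225 ≡ 4; 10^8 ≡ 4² = 16 ≡ 16. Multiply: 10^13 = 10^8 × 10^4 × 10^1 ≡ 16 × 4 × 10 (mod 17): 16 × 4 = 64 ≡ 13; 13 × 10 = 130 ≡ 11. So 10^13 ≡ 11 (mod 17).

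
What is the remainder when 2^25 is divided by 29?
Using repeated squaring. 25 = 16 + 8 + 1 (binary 11001). Repeated squaring mod 29: 2^1 ≡ 2; 2^2 ≡ 2² = 4 ≡ 4; 2^4 ≡ 4² = 16 ≡ 16; 2^8 ≡ 16² = 256 ≡ 24; 2^16 ≡ 24² = 576 ≡ 25. Multiply: 2^25 = 2^16 × 2^8 × 2^1 ≡ 25 × 24 × 2 (mod 29): 25 × 24 = 600 ≡ 20; 20 × 2 = 40 ≡ 11. So 2^25 ≡ 11 (mod 29).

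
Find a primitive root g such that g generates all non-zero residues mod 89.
p - 1 = 88 has prime divisors 2, 11. h is a primitive root mod 89 iff h^(88/q) ≢ 1 (mod 89) for each such q.
h = 2: 2^44 ≡ 1, 2^8 ≡ 78 (mod 89); 2^44 ≡ 1, so not a primitive root.
h = 3: 3^44 ≡ 88, 3^8 ≡ 64 (mod 89); none is 1, so 3 has order 88 and is a primitive root.
The smallest primitive root mod 89 is g = 3.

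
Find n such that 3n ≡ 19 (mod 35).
18

Since gcd(3, 35) = 1 divides 19, a solution exists.
Multiply both sides by the inverse of 3 mod 35:
  3^(-1) mod 35 = 12
  x ≡ 12 × 19 ≡ 228 ≡ 18 (mod 35)
Verification: 3 × 18 = 54 = 1 × 35 + 19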